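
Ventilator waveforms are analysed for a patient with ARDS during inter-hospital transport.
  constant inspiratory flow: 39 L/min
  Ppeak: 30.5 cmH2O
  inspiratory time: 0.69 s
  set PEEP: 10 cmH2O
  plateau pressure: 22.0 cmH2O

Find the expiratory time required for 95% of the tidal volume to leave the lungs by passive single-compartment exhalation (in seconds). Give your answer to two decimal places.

1.46

Flow: 39 L/min ÷ 60 = 0.65 L/s.
Vt = flow × Ti = 0.65 L/s × 0.69 s × 1000 mL/L = 448.5 mL.
R = (PIP − Pplat)/V̇ = (30.5 − 22.0) / 0.65 = 8.5/0.65 = 13.077 cmH2O·s/L.
C = Vt/(Pplat − PEEP) = 448.5 / (22.0 − 10) = 448.5/12.0 = 37.375 mL/cmH2O.
τ = R × C = 13.077 × 0.03738 L/cmH2O = 0.4888 s.
t = −τ·ln(1 − 0.95) = −0.4888·ln(0.05) = 1.464 s.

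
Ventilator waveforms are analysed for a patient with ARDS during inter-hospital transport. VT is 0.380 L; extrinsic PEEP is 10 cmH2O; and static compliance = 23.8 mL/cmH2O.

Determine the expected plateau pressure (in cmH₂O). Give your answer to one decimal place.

26.0

Pplat = PEEP + Vt / Cstat = 10 + 380 / 23.8 = 10 + 15.966 = 25.966 cmH2O.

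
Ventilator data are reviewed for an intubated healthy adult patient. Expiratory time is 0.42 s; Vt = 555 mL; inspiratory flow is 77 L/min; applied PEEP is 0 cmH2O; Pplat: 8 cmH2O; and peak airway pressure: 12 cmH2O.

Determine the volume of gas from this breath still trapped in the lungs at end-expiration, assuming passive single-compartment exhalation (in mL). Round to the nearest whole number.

80

Flow: 77 L/min ÷ 60 = 1.2833 L/s.
R = (PIP − Pplat)/V̇ = (12 − 8) / 1.2833 = 4.0/1.2833 = 3.117 cmH2O·s/L.
C = Vt/(Pplat − PEEP) = 555.0 / (8 − 0) = 555.0/8.0 = 69.375 mL/cmH2O.
τ = R × C = 3.117 × 0.06938 L/cmH2O = 0.2163 s.
Fraction remaining = e^(−Te/τ) = e^(−0.42/0.2163) = 0.1435.
Trapped volume = 555.0 × 0.1435 = 79.643 mL.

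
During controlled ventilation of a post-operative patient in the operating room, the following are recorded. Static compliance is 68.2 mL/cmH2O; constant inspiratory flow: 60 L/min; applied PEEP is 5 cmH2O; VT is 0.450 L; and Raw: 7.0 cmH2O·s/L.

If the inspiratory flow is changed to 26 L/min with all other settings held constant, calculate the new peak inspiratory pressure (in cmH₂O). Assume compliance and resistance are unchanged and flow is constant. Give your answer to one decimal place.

Flow: 60 L/min ÷ 60 = 1 L/s.
New flow: 26 L/min ÷ 60 = 0.4333 L/s.
PIP = Vt/C + R·V̇ + PEEP (constant-flow equation of motion).
Only the resistive term changes: ΔPIP = R × ΔV̇ = 7.0 × (0.4333 − 1) = 7.0 × -0.5667 = -3.967 cmH2O.
Original PIP = 450/68.2 + 7.0×1 + 5 = 18.598 cmH2O; new PIP = 18.598 + (-3.967) = 14.631 cmH2O.

14.6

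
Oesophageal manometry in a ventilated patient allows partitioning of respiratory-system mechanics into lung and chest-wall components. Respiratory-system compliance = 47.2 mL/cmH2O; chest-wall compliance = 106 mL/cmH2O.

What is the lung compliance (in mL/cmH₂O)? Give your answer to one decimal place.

85.1

1/CL = 1/Crs − 1/Ccw.
1/CL = 1/47.2 − 1/106 = 0.01175.
CL = 85.106 mL/cmH2O.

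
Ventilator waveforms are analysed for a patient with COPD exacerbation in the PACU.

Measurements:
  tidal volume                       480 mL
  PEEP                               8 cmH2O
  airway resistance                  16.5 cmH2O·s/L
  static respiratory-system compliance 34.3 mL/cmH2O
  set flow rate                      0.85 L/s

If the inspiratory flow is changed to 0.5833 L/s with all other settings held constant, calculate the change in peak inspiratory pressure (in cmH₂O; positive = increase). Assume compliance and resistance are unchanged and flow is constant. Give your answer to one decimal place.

-4.4

PIP = Vt/C + R·V̇ + PEEP (constant-flow equation of motion).
Only the resistive term changes: ΔPIP = R × ΔV̇ = 16.5 × (0.5833 − 0.85) = 16.5 × -0.2667 = -4.401 cmH2O.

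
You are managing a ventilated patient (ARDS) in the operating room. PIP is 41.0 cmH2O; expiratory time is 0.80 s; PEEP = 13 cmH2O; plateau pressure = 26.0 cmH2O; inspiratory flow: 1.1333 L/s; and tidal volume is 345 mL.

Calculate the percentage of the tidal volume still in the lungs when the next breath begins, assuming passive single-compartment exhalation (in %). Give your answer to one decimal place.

10.3

R = (PIP − Pplat)/V̇ = (41.0 − 26.0) / 1.1333 = 15.0/1.1333 = 13.236 cmH2O·s/L.
C = Vt/(Pplat − PEEP) = 345.0 / (26.0 − 13) = 345.0/13.0 = 26.538 mL/cmH2O.
τ = R × C = 13.236 × 0.02654 L/cmH2O = 0.3513 s.
Fraction remaining at end-expiration = e^(−Te/τ) = e^(−0.80/0.3513) = 0.1026 → 10.26%.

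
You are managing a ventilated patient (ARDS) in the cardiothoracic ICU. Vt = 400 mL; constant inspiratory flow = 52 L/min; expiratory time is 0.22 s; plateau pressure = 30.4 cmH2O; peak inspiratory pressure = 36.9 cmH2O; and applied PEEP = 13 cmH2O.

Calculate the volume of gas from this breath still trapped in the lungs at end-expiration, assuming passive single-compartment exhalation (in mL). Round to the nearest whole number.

Flow: 52 L/min ÷ 60 = 0.8667 L/s.
R = (PIP − Pplat)/V̇ = (36.9 − 30.4) / 0.8667 = 6.5/0.8667 = 7.5 cmH2O·s/L.
C = Vt/(Pplat − PEEP) = 400.0 / (30.4 − 13) = 400.0/17.4 = 22.989 mL/cmH2O.
τ = R × C = 7.5 × 0.02299 L/cmH2O = 0.1724 s.
Fraction remaining = e^(−Te/τ) = e^(−0.22/0.1724) = 0.2791.
Trapped volume = 400.0 × 0.2791 = 111.64 mL.

112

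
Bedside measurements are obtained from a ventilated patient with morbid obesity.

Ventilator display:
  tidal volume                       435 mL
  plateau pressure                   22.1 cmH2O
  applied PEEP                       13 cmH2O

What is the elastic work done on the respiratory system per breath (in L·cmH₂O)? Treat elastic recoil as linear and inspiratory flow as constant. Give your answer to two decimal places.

Elastic work ≈ ½ × (Pplat − PEEP) × Vt = 0.5 × (22.1 − 13) × 0.435 L = 0.5 × 9.1 × 0.435 = 1.979 L·cmH2O.

1.98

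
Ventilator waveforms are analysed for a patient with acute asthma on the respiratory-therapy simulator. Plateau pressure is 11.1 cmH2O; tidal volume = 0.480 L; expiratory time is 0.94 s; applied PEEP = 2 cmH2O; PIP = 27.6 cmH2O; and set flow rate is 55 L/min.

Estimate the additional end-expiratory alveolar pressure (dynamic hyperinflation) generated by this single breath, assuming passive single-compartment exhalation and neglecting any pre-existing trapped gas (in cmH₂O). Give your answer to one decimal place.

Flow: 55 L/min ÷ 60 = 0.9167 L/s.
R = (PIP − Pplat)/V̇ = (27.6 − 11.1) / 0.9167 = 16.5/0.9167 = 17.999 cmH2O·s/L.
C = Vt/(Pplat − PEEP) = 480.0 / (11.1 − 2) = 480.0/9.1 = 52.747 mL/cmH2O.
τ = R × C = 17.999 × 0.05275 L/cmH2O = 0.9494 s.
Fraction remaining = e^(−Te/τ) = e^(−0.94/0.9494) = 0.3715; trapped volume = 480.0 × 0.3715 = 178.32 mL.
Additional alveolar pressure from trapping ≈ V_trapped / C = 178.32 / 52.747 = 3.381 cmH2O.

3.4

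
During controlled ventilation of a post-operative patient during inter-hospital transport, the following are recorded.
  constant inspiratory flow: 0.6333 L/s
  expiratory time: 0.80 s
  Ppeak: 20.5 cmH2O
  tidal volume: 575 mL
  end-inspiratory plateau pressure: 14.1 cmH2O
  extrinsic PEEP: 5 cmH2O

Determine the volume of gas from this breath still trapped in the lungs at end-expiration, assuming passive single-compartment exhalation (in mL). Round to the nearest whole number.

164

R = (PIP − Pplat)/V̇ = (20.5 − 14.1) / 0.6333 = 6.4/0.6333 = 10.106 cmH2O·s/L.
C = Vt/(Pplat − PEEP) = 575.0 / (14.1 − 5) = 575.0/9.1 = 63.187 mL/cmH2O.
τ = R × C = 10.106 × 0.06319 L/cmH2O = 0.6386 s.
Fraction remaining = e^(−Te/τ) = e^(−0.80/0.6386) = 0.2857.
Trapped volume = 575.0 × 0.2857 = 164.28 mL.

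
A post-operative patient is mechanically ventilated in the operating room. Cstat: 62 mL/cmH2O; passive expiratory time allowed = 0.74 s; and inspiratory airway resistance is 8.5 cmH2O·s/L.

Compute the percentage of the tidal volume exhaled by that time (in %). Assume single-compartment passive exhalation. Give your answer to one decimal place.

75.4

τ = R × C = 8.5 × 62 mL/cmH2O = 8.5 × 0.062 L/cmH2O = 0.527 s.
Passive exhalation: V(t)/V₀ = e^(−t/τ) = e^(−0.74/0.527) = 0.2456.
Fraction exhaled = 1 − 0.2456 = 0.7544 → 75.44%.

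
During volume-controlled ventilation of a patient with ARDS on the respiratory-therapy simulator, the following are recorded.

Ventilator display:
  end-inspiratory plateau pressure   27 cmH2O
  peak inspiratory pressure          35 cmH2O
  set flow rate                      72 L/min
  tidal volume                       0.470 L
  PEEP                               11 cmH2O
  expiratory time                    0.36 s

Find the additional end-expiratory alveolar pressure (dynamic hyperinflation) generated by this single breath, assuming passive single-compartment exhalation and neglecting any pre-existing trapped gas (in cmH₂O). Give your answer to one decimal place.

2.5

Flow: 72 L/min ÷ 60 = 1.2 L/s.
R = (PIP − Pplat)/V̇ = (35 − 27) / 1.2 = 8.0/1.2 = 6.667 cmH2O·s/L.
C = Vt/(Pplat − PEEP) = 470.0 / (27 − 11) = 470.0/16.0 = 29.375 mL/cmH2O.
τ = R × C = 6.667 × 0.02938 L/cmH2O = 0.1959 s.
Fraction remaining = e^(−Te/τ) = e^(−0.36/0.1959) = 0.1592; trapped volume = 470.0 × 0.1592 = 74.824 mL.
Additional alveolar pressure from trapping ≈ V_trapped / C = 74.824 / 29.375 = 2.547 cmH2O.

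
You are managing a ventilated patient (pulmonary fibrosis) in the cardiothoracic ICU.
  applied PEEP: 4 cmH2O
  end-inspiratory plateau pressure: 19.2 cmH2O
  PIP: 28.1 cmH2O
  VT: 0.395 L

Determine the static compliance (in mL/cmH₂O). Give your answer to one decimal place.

26.0

Cstat = Vt / (Pplat − PEEP) = 395 / (19.2 − 4) = 395 / 15.2 = 25.987 mL/cmH2O.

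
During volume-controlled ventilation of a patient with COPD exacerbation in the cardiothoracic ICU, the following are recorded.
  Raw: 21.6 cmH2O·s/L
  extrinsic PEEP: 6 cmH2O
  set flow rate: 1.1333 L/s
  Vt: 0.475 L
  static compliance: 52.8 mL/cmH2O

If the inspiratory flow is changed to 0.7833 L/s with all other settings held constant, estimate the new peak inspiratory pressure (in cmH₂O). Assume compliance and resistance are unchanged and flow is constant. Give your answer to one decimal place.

PIP = Vt/C + R·V̇ + PEEP (constant-flow equation of motion).
Only the resistive term changes: ΔPIP = R × ΔV̇ = 21.6 × (0.7833 − 1.1333) = 21.6 × -0.35 = -7.56 cmH2O.
Original PIP = 475/52.8 + 21.6×1.1333 + 6 = 39.475 cmH2O; new PIP = 39.475 + (-7.56) = 31.915 cmH2O.

31.9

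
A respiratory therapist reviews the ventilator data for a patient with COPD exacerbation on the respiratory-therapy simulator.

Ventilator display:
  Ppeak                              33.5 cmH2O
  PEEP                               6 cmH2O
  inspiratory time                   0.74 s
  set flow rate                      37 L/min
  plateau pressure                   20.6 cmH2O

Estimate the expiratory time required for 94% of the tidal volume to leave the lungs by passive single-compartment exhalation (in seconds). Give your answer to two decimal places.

Flow: 37 L/min ÷ 60 = 0.6167 L/s.
Vt = flow × Ti = 0.6167 L/s × 0.74 s × 1000 mL/L = 456.36 mL.
R = (PIP − Pplat)/V̇ = (33.5 − 20.6) / 0.6167 = 12.9/0.6167 = 20.918 cmH2O·s/L.
C = Vt/(Pplat − PEEP) = 456.36 / (20.6 − 6) = 456.36/14.6 = 31.258 mL/cmH2O.
τ = R × C = 20.918 × 0.03126 L/cmH2O = 0.6539 s.
t = −τ·ln(1 − 0.94) = −0.6539·ln(0.06) = 1.84 s.

1.84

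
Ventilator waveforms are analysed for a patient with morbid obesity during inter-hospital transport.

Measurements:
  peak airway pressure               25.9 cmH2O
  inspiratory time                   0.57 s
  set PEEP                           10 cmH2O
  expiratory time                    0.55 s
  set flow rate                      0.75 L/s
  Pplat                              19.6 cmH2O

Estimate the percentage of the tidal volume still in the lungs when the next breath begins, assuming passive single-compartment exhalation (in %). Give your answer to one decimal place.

Vt = flow × Ti = 0.75 L/s × 0.57 s × 1000 mL/L = 427.5 mL.
R = (PIP − Pplat)/V̇ = (25.9 − 19.6) / 0.75 = 6.3/0.75 = 8.4 cmH2O·s/L.
C = Vt/(Pplat − PEEP) = 427.5 / (19.6 − 10) = 427.5/9.6 = 44.531 mL/cmH2O.
τ = R × C = 8.4 × 0.04453 L/cmH2O = 0.3741 s.
Fraction remaining at end-expiration = e^(−Te/τ) = e^(−0.55/0.3741) = 0.2299 → 22.99%.

23.0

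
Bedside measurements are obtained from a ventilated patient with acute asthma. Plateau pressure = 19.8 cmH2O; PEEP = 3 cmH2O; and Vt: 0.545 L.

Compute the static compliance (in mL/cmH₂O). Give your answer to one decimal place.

32.4

Cstat = Vt / (Pplat − PEEP) = 545 / (19.8 − 3) = 545 / 16.8 = 32.44 mL/cmH2O.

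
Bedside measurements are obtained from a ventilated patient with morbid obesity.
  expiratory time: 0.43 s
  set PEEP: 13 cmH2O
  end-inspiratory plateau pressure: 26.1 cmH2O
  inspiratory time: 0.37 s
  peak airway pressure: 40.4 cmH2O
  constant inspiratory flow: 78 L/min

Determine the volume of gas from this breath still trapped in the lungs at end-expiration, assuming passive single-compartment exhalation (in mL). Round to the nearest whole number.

166

Flow: 78 L/min ÷ 60 = 1.3 L/s.
Vt = flow × Ti = 1.3 L/s × 0.37 s × 1000 mL/L = 481.0 mL.
R = (PIP − Pplat)/V̇ = (40.4 − 26.1) / 1.3 = 14.3/1.3 = 11.0 cmH2O·s/L.
C = Vt/(Pplat − PEEP) = 481.0 / (26.1 − 13) = 481.0/13.1 = 36.718 mL/cmH2O.
τ = R × C = 11.0 × 0.03672 L/cmH2O = 0.4039 s.
Fraction remaining = e^(−Te/τ) = e^(−0.43/0.4039) = 0.3449.
Trapped volume = 481.0 × 0.3449 = 165.9 mL.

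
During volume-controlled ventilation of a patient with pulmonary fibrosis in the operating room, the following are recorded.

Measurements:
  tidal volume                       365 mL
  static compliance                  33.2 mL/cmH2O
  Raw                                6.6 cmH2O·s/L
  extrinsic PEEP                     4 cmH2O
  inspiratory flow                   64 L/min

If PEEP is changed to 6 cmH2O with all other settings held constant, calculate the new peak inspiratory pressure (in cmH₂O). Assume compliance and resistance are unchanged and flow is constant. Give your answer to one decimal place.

24.0

Flow: 64 L/min ÷ 60 = 1.0667 L/s.
PIP = Vt/C + R·V̇ + PEEP (constant-flow equation of motion).
Only the baseline term changes: ΔPIP = ΔPEEP = 6 − 4 = 2.0 cmH2O.
Original PIP = 365/33.2 + 6.6×1.0667 + 4 = 22.034 cmH2O; new PIP = 22.034 + (2.0) = 24.034 cmH2O.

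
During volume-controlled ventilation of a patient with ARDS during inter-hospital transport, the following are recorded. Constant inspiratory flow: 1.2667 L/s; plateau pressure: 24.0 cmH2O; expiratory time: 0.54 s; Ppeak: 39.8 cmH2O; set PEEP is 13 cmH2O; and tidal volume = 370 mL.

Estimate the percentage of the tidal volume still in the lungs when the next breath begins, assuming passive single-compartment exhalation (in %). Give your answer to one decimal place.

27.6

R = (PIP − Pplat)/V̇ = (39.8 − 24.0) / 1.2667 = 15.8/1.2667 = 12.473 cmH2O·s/L.
C = Vt/(Pplat − PEEP) = 370.0 / (24.0 − 13) = 370.0/11.0 = 33.636 mL/cmH2O.
τ = R × C = 12.473 × 0.03364 L/cmH2O = 0.4196 s.
Fraction remaining at end-expiration = e^(−Te/τ) = e^(−0.54/0.4196) = 0.2761 → 27.61%.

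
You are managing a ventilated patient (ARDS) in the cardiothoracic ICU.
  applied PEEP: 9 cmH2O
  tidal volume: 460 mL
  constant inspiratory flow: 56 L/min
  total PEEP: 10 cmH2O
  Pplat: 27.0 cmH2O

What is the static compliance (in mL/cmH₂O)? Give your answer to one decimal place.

End-expiratory occlusion gives total PEEP = 10 cmH2O (intrinsic PEEP = 10 − 9 = 1). Use total PEEP for the elastic gradient.
Cstat = Vt / (Pplat − PEEPtotal) = 460 / (27.0 − 10) = 460 / 17.0 = 27.059 mL/cmH2O.

27.1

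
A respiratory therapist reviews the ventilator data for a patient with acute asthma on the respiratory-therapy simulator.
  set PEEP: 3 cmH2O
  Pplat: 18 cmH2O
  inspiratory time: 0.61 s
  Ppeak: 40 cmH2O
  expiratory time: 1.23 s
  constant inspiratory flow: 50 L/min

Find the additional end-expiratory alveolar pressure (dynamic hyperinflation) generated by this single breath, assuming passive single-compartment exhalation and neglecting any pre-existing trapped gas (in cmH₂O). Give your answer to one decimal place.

Flow: 50 L/min ÷ 60 = 0.8333 L/s.
Vt = flow × Ti = 0.8333 L/s × 0.61 s × 1000 mL/L = 508.31 mL.
R = (PIP − Pplat)/V̇ = (40 − 18) / 0.8333 = 22.0/0.8333 = 26.401 cmH2O·s/L.
C = Vt/(Pplat − PEEP) = 508.31 / (18 − 3) = 508.31/15.0 = 33.887 mL/cmH2O.
τ = R × C = 26.401 × 0.03389 L/cmH2O = 0.8947 s.
Fraction remaining = e^(−Te/τ) = e^(−1.23/0.8947) = 0.2529; trapped volume = 508.31 × 0.2529 = 128.55 mL.
Additional alveolar pressure from trapping ≈ V_trapped / C = 128.55 / 33.887 = 3.793 cmH2O.

3.8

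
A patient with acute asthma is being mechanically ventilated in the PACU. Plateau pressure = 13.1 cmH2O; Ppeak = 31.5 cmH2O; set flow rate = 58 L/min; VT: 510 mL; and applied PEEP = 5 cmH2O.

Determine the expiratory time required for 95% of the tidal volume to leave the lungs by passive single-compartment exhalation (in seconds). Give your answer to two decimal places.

3.59

Flow: 58 L/min ÷ 60 = 0.9667 L/s.
R = (PIP − Pplat)/V̇ = (31.5 − 13.1) / 0.9667 = 18.4/0.9667 = 19.034 cmH2O·s/L.
C = Vt/(Pplat − PEEP) = 510.0 / (13.1 − 5) = 510.0/8.1 = 62.963 mL/cmH2O.
τ = R × C = 19.034 × 0.06296 L/cmH2O = 1.198 s.
t = −τ·ln(1 − 0.95) = −1.198·ln(0.05) = 3.589 s.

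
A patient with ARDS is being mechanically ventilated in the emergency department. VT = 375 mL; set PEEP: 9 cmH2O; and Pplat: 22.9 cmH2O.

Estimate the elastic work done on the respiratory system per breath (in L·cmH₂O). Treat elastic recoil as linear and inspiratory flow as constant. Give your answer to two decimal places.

2.61

Elastic work ≈ ½ × (Pplat − PEEP) × Vt = 0.5 × (22.9 − 9) × 0.375 L = 0.5 × 13.9 × 0.375 = 2.606 L·cmH2O.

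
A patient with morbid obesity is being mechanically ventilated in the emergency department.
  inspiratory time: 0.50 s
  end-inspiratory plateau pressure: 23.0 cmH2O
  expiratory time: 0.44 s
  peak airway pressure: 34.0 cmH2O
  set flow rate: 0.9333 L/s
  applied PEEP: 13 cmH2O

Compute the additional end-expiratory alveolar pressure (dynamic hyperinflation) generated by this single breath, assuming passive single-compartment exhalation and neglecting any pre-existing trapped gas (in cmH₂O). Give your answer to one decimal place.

Vt = flow × Ti = 0.9333 L/s × 0.50 s × 1000 mL/L = 466.65 mL.
R = (PIP − Pplat)/V̇ = (34.0 − 23.0) / 0.9333 = 11.0/0.9333 = 11.786 cmH2O·s/L.
C = Vt/(Pplat − PEEP) = 466.65 / (23.0 − 13) = 466.65/10.0 = 46.665 mL/cmH2O.
τ = R × C = 11.786 × 0.04667 L/cmH2O = 0.5501 s.
Fraction remaining = e^(−Te/τ) = e^(−0.44/0.5501) = 0.4494; trapped volume = 466.65 × 0.4494 = 209.71 mL.
Additional alveolar pressure from trapping ≈ V_trapped / C = 209.71 / 46.665 = 4.494 cmH2O.

4.5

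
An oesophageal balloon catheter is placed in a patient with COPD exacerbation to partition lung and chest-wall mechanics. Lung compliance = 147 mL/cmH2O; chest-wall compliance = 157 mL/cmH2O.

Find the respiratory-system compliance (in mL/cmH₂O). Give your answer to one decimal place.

Lung and chest wall are elastances in series: 1/Crs = 1/CL + 1/Ccw.
1/Crs = 1/147 + 1/157 = 0.01317.
Crs = 75.93 mL/cmH2O.

75.9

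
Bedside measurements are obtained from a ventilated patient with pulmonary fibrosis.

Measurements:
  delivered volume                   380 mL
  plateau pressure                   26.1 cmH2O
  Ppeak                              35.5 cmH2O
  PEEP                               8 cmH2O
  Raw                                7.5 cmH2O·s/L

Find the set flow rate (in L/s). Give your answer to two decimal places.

1.25

flow = (PIP − Pplat) / Raw = 9.4 / 7.5 = 1.253 L/s.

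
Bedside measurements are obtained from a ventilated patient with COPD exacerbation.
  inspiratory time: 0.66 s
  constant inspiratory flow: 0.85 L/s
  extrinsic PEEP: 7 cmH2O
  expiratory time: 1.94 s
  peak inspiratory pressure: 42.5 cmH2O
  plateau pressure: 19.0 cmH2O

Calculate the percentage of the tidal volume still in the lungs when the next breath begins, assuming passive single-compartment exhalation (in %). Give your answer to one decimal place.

Vt = flow × Ti = 0.85 L/s × 0.66 s × 1000 mL/L = 561.0 mL.
R = (PIP − Pplat)/V̇ = (42.5 − 19.0) / 0.85 = 23.5/0.85 = 27.647 cmH2O·s/L.
C = Vt/(Pplat − PEEP) = 561.0 / (19.0 − 7) = 561.0/12.0 = 46.75 mL/cmH2O.
τ = R × C = 27.647 × 0.04675 L/cmH2O = 1.292 s.
Fraction remaining at end-expiration = e^(−Te/τ) = e^(−1.94/1.292) = 0.2228 → 22.28%.

22.3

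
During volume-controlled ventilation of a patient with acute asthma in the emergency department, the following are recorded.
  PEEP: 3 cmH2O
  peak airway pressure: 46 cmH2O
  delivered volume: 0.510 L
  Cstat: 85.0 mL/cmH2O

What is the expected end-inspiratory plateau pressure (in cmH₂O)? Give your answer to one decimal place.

Pplat = PEEP + Vt / Cstat = 3 + 510 / 85.0 = 3 + 6.0 = 9.0 cmH2O.

9.0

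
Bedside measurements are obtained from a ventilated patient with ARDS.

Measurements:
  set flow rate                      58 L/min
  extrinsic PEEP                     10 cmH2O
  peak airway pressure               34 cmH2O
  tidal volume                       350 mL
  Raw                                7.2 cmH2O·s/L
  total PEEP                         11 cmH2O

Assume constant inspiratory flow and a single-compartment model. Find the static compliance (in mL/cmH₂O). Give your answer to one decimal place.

21.8

Flow: 58 L/min ÷ 60 = 0.9667 L/s.
Total PEEP = 11 cmH2O (set 10 + intrinsic 1); this is the baseline alveolar pressure.
Equation of motion (constant flow): PIP = Vt/C + R·V̇ + PEEP.
Vt/C = PIP − R·V̇ − PEEP = 34 − 7.2×0.9667 − 11 = 34 − 6.96 − 11 = 16.04 cmH2O.
C = Vt / 16.04 = 350 / 16.04 = 21.82 mL/cmH2O.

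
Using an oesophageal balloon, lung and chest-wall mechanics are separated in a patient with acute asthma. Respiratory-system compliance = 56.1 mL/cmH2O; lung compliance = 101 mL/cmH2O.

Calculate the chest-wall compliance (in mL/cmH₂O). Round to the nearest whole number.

126

1/Ccw = 1/Crs − 1/CL.
1/Ccw = 1/56.1 − 1/101 = 0.007924.
Ccw = 126.2 mL/cmH2O.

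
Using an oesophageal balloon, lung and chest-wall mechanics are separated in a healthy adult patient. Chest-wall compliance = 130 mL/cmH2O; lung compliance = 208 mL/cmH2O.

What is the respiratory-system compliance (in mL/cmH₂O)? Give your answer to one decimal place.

80.0

Lung and chest wall are elastances in series: 1/Crs = 1/CL + 1/Ccw.
1/Crs = 1/208 + 1/130 = 0.0125.
Crs = 80.0 mL/cmH2O.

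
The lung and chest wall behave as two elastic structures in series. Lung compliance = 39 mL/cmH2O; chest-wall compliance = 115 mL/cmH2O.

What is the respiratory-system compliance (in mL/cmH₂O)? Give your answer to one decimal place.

Lung and chest wall are elastances in series: 1/Crs = 1/CL + 1/Ccw.
1/Crs = 1/39 + 1/115 = 0.03434.
Crs = 29.121 mL/cmH2O.

29.1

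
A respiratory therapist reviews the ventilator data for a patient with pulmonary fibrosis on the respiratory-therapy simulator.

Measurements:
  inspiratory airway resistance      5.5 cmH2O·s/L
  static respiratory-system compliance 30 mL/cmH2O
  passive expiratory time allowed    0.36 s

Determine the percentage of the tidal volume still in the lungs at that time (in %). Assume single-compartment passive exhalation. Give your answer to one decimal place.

τ = R × C = 5.5 × 30 mL/cmH2O = 5.5 × 0.030 L/cmH2O = 0.165 s.
Passive exhalation: V(t)/V₀ = e^(−t/τ) = e^(−0.36/0.165) = 0.1128.
Fraction remaining = 0.1128 → 11.28%.

11.3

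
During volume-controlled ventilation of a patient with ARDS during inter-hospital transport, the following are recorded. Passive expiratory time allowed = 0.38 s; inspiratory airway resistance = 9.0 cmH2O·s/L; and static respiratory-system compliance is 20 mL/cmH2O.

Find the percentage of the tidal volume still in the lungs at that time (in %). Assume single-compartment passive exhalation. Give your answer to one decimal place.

τ = R × C = 9.0 × 20 mL/cmH2O = 9.0 × 0.020 L/cmH2O = 0.18 s.
Passive exhalation: V(t)/V₀ = e^(−t/τ) = e^(−0.38/0.18) = 0.1211.
Fraction remaining = 0.1211 → 12.11%.

12.1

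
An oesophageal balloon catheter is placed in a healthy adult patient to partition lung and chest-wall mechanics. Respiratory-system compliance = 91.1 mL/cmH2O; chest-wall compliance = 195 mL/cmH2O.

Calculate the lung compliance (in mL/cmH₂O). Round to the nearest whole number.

171

1/CL = 1/Crs − 1/Ccw.
1/CL = 1/91.1 − 1/195 = 0.005849.
CL = 170.97 mL/cmH2O.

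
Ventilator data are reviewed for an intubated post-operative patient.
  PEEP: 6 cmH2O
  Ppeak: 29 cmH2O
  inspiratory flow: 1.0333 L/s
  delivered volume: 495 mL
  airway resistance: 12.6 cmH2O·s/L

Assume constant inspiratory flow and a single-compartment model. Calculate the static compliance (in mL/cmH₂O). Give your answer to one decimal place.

49.6

Equation of motion (constant flow): PIP = Vt/C + R·V̇ + PEEP.
Vt/C = PIP − R·V̇ − PEEP = 29 − 12.6×1.0333 − 6 = 29 − 13.02 − 6 = 9.98 cmH2O.
C = Vt / 9.98 = 495 / 9.98 = 49.599 mL/cmH2O.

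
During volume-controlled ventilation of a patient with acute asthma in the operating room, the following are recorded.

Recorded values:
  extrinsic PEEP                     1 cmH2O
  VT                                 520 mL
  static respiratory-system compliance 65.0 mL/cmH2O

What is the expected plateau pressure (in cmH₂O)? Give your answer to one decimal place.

9.0

Pplat = PEEP + Vt / Cstat = 1 + 520 / 65.0 = 1 + 8.0 = 9.0 cmH2O.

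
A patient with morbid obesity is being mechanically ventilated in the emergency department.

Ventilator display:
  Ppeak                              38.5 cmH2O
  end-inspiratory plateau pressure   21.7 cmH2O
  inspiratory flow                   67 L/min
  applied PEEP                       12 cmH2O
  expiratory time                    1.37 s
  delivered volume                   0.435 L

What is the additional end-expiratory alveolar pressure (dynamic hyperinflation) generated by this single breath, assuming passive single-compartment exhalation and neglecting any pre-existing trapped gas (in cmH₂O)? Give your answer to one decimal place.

Flow: 67 L/min ÷ 60 = 1.1167 L/s.
R = (PIP − Pplat)/V̇ = (38.5 − 21.7) / 1.1167 = 16.8/1.1167 = 15.044 cmH2O·s/L.
C = Vt/(Pplat − PEEP) = 435.0 / (21.7 − 12) = 435.0/9.7 = 44.845 mL/cmH2O.
τ = R × C = 15.044 × 0.04485 L/cmH2O = 0.6747 s.
Fraction remaining = e^(−Te/τ) = e^(−1.37/0.6747) = 0.1313; trapped volume = 435.0 × 0.1313 = 57.116 mL.
Additional alveolar pressure from trapping ≈ V_trapped / C = 57.116 / 44.845 = 1.274 cmH2O.

1.3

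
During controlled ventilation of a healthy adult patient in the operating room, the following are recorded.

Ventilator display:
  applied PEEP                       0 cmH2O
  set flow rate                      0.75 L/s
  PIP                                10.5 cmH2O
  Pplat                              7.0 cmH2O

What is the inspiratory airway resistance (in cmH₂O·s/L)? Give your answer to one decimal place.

4.7

Raw = (PIP − Pplat) / flow = (10.5 − 7.0) / 0.75 = 3.5 / 0.75 = 4.667 cmH2O·s/L.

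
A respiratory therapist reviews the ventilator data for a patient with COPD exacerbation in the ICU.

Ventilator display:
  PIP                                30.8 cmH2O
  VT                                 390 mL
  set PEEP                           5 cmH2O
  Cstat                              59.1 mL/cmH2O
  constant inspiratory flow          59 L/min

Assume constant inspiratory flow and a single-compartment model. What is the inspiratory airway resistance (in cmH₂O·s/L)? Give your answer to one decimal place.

Flow: 59 L/min ÷ 60 = 0.9833 L/s.
Equation of motion (constant flow): PIP = Vt/C + R·V̇ + PEEP.
R·V̇ = PIP − Vt/C − PEEP = 30.8 − 390/59.1 − 5 = 30.8 − 6.599 − 5 = 19.201 cmH2O.
R = 19.201 / 0.9833 = 19.527 cmH2O·s/L.

19.5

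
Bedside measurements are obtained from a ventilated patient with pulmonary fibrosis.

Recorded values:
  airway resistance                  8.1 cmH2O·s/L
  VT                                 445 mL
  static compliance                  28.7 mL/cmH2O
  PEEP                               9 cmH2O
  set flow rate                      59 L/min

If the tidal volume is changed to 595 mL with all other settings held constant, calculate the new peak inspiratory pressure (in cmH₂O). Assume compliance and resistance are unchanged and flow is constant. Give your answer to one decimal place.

Flow: 59 L/min ÷ 60 = 0.9833 L/s.
PIP = Vt/C + R·V̇ + PEEP (constant-flow equation of motion).
Only the elastic term changes: ΔPIP = ΔVt / C = (595 − 445) / 28.7 = 5.226 cmH2O.
Original PIP = 445/28.7 + 8.1×0.9833 + 9 = 32.47 cmH2O; new PIP = 32.47 + (5.226) = 37.696 cmH2O.

37.7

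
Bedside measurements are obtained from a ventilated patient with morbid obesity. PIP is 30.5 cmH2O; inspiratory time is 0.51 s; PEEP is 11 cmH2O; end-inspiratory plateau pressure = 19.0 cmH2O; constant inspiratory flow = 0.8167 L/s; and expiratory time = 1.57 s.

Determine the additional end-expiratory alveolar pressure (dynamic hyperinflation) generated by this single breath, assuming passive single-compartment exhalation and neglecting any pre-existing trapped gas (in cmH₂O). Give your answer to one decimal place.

0.9

Vt = flow × Ti = 0.8167 L/s × 0.51 s × 1000 mL/L = 416.52 mL.
R = (PIP − Pplat)/V̇ = (30.5 − 19.0) / 0.8167 = 11.5/0.8167 = 14.081 cmH2O·s/L.
C = Vt/(Pplat − PEEP) = 416.52 / (19.0 − 11) = 416.52/8.0 = 52.065 mL/cmH2O.
τ = R × C = 14.081 × 0.05207 L/cmH2O = 0.7332 s.
Fraction remaining = e^(−Te/τ) = e^(−1.57/0.7332) = 0.1175; trapped volume = 416.52 × 0.1175 = 48.941 mL.
Additional alveolar pressure from trapping ≈ V_trapped / C = 48.941 / 52.065 = 0.94 cmH2O.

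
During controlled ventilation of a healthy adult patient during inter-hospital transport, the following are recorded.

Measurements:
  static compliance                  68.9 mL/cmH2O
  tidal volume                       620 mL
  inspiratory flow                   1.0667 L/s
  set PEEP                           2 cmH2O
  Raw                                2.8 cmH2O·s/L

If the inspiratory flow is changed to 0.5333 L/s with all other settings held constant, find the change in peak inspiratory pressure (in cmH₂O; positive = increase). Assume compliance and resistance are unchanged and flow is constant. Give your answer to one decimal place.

PIP = Vt/C + R·V̇ + PEEP (constant-flow equation of motion).
Only the resistive term changes: ΔPIP = R × ΔV̇ = 2.8 × (0.5333 − 1.0667) = 2.8 × -0.5334 = -1.494 cmH2O.

-1.5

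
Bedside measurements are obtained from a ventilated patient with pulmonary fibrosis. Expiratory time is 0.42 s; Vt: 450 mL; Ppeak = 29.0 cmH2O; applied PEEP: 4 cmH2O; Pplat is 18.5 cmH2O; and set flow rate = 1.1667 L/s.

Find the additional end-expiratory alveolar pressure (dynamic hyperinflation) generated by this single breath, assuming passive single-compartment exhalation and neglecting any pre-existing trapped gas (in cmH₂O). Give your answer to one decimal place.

3.2

R = (PIP − Pplat)/V̇ = (29.0 − 18.5) / 1.1667 = 10.5/1.1667 = 9.0 cmH2O·s/L.
C = Vt/(Pplat − PEEP) = 450.0 / (18.5 − 4) = 450.0/14.5 = 31.034 mL/cmH2O.
τ = R × C = 9.0 × 0.03103 L/cmH2O = 0.2793 s.
Fraction remaining = e^(−Te/τ) = e^(−0.42/0.2793) = 0.2223; trapped volume = 450.0 × 0.2223 = 100.04 mL.
Additional alveolar pressure from trapping ≈ V_trapped / C = 100.04 / 31.034 = 3.224 cmH2O.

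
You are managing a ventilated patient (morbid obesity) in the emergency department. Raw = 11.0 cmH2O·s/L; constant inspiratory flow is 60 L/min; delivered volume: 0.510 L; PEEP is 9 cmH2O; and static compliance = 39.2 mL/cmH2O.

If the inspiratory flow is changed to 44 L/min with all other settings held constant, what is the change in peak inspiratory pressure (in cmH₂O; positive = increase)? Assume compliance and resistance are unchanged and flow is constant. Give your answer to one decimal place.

-2.9

Flow: 60 L/min ÷ 60 = 1 L/s.
New flow: 44 L/min ÷ 60 = 0.7333 L/s.
PIP = Vt/C + R·V̇ + PEEP (constant-flow equation of motion).
Only the resistive term changes: ΔPIP = R × ΔV̇ = 11.0 × (0.7333 − 1) = 11.0 × -0.2667 = -2.934 cmH2O.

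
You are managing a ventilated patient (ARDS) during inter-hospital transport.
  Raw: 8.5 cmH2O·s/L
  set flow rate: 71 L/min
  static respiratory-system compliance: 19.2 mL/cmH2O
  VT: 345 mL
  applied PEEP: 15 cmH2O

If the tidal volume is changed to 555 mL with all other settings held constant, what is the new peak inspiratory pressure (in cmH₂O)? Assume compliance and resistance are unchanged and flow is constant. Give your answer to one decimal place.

54.0

Flow: 71 L/min ÷ 60 = 1.1833 L/s.
PIP = Vt/C + R·V̇ + PEEP (constant-flow equation of motion).
Only the elastic term changes: ΔPIP = ΔVt / C = (555 − 345) / 19.2 = 10.938 cmH2O.
Original PIP = 345/19.2 + 8.5×1.1833 + 15 = 43.027 cmH2O; new PIP = 43.027 + (10.938) = 53.965 cmH2O.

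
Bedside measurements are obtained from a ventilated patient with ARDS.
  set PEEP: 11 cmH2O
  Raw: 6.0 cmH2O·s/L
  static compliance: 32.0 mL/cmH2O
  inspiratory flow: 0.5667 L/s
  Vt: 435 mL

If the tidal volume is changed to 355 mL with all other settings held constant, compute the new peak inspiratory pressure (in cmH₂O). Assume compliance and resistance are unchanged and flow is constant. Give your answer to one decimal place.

25.5

PIP = Vt/C + R·V̇ + PEEP (constant-flow equation of motion).
Only the elastic term changes: ΔPIP = ΔVt / C = (355 − 435) / 32.0 = -2.5 cmH2O.
Original PIP = 435/32.0 + 6.0×0.5667 + 11 = 27.994 cmH2O; new PIP = 27.994 + (-2.5) = 25.494 cmH2O.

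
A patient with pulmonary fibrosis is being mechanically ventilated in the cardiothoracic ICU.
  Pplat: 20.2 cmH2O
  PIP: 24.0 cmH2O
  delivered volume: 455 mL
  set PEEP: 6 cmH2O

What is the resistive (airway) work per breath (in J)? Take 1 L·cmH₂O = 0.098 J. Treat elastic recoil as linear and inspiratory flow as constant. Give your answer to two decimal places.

0.17

With constant inspiratory flow the resistive pressure is constant at PIP − Pplat = 24.0 − 20.2 = 3.8 cmH2O, so resistive work = 3.8 × 0.455 = 1.729 L·cmH2O.
× 0.098 J/(L·cmH2O) → 0.1694 J.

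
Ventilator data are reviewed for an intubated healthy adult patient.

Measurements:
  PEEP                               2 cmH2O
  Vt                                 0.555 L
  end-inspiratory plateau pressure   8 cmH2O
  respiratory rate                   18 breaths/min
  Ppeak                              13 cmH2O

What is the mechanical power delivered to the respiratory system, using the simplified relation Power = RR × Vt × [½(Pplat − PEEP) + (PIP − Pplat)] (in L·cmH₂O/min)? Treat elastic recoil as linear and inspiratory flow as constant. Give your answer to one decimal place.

79.9

Per-breath work = Vt × [½(Pplat−PEEP) + (PIP−Pplat)] = 0.555 × [0.5×6.0 + 5.0] = 0.555 × 8.0 = 4.44 L·cmH2O.
Power = 18 × 4.44 = 79.92 L·cmH2O/min.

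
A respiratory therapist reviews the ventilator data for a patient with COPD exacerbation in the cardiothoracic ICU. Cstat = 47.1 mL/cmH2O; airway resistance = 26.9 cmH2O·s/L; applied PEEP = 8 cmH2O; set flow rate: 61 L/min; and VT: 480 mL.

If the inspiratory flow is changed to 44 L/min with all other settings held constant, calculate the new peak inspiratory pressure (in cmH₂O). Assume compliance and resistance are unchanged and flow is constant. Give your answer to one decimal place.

37.9

Flow: 61 L/min ÷ 60 = 1.0167 L/s.
New flow: 44 L/min ÷ 60 = 0.7333 L/s.
PIP = Vt/C + R·V̇ + PEEP (constant-flow equation of motion).
Only the resistive term changes: ΔPIP = R × ΔV̇ = 26.9 × (0.7333 − 1.0167) = 26.9 × -0.2834 = -7.623 cmH2O.
Original PIP = 480/47.1 + 26.9×1.0167 + 8 = 45.54 cmH2O; new PIP = 45.54 + (-7.623) = 37.917 cmH2O.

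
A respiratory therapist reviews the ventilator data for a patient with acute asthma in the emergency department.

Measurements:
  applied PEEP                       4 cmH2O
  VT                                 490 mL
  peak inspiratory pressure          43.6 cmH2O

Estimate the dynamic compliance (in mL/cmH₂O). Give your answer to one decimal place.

12.4

Dynamic compliance = Vt / (PIP − PEEP) = 490 / (43.6 − 4) = 490 / 39.6 = 12.374 mL/cmH2O.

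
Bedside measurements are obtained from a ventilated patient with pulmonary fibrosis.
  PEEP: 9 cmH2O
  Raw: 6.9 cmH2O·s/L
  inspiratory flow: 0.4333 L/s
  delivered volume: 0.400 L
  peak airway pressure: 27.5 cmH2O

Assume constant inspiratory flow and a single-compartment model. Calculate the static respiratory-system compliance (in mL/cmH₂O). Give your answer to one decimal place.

Equation of motion (constant flow): PIP = Vt/C + R·V̇ + PEEP.
Vt/C = PIP − R·V̇ − PEEP = 27.5 − 6.9×0.4333 − 9 = 27.5 − 2.99 − 9 = 15.51 cmH2O.
C = Vt / 15.51 = 400 / 15.51 = 25.79 mL/cmH2O.

25.8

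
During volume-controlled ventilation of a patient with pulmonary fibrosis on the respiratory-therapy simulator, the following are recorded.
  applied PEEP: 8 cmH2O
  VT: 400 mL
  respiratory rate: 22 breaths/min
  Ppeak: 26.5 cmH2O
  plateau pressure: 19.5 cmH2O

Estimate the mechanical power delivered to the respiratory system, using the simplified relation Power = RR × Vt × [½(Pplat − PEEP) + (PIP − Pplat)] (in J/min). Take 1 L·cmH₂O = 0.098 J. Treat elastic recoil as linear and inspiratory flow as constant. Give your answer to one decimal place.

Per-breath work = Vt × [½(Pplat−PEEP) + (PIP−Pplat)] = 0.400 × [0.5×11.5 + 7.0] = 0.400 × 12.75 = 5.1 L·cmH2O.
Power = 22 × 5.1 = 112.2 L·cmH2O/min.
× 0.098 J/(L·cmH2O) → 10.996 J/min.

11.0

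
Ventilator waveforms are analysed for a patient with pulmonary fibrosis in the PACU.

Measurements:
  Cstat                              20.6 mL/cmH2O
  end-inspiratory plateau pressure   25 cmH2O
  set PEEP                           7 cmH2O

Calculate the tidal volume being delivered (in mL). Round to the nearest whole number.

Vt = Cstat × (Pplat − PEEP) = 20.6 × (25 − 7) = 20.6 × 18.0 = 370.8 mL.

371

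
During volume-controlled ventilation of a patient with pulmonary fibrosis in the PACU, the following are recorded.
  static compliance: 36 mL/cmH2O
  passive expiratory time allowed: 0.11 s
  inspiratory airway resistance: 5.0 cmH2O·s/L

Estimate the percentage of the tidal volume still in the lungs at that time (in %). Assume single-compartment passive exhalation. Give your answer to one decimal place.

τ = R × C = 5.0 × 36 mL/cmH2O = 5.0 × 0.036 L/cmH2O = 0.18 s.
Passive exhalation: V(t)/V₀ = e^(−t/τ) = e^(−0.11/0.18) = 0.5427.
Fraction remaining = 0.5427 → 54.27%.

54.3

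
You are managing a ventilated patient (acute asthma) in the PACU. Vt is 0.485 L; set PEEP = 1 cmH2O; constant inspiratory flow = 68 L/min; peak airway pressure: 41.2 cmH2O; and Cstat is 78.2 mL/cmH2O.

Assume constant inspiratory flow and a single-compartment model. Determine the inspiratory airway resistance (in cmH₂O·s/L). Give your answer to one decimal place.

30.0

Flow: 68 L/min ÷ 60 = 1.1333 L/s.
Equation of motion (constant flow): PIP = Vt/C + R·V̇ + PEEP.
R·V̇ = PIP − Vt/C − PEEP = 41.2 − 485/78.2 − 1 = 41.2 − 6.202 − 1 = 33.998 cmH2O.
R = 33.998 / 1.1333 = 29.999 cmH2O·s/L.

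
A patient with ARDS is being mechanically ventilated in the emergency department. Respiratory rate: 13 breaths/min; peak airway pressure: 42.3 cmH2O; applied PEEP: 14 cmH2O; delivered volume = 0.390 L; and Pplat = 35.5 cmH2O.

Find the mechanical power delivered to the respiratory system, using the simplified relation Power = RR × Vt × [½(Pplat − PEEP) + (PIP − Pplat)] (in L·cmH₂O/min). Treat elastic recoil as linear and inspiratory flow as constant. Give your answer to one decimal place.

Per-breath work = Vt × [½(Pplat−PEEP) + (PIP−Pplat)] = 0.390 × [0.5×21.5 + 6.8] = 0.390 × 17.55 = 6.845 L·cmH2O.
Power = 13 × 6.845 = 88.985 L·cmH2O/min.

89.0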